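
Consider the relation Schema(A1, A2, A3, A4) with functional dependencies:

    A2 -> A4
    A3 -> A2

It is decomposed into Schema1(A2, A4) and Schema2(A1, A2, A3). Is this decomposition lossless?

Common attributes: Schema1 ∩ Schema2 = {A2}.
Closure of {A2}: A2 → A4 applies, adding A4. So (A2)⁺ = {A2, A4}.
This closure contains every attribute of Schema1, so Schema1 ∩ Schema2 → Schema1. The join is lossless.

Yes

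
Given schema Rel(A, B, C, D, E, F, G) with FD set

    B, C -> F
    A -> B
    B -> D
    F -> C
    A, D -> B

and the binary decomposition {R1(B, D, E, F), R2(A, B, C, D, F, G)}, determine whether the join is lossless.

No

Common attributes: R1 ∩ R2 = {B, D, F}.
Closure of {B, D, F}: F → C applies, adding C. So (B, D, F)⁺ = {B, C, D, F}.
The closure contains neither all of R1 = {B, D, E, F} nor all of R2 = {A, B, C, D, F, G}, so the common attributes are not a superkey of either fragment. The join is lossy.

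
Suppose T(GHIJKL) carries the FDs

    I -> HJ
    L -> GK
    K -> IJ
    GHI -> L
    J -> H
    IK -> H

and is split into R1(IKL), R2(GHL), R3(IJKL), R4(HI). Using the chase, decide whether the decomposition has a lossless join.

Chase test. Columns are GHIJKL; row i has aⱼ where attribute j ∈ Ri, else bᵢⱼ.
Initial tableau (one row per fragment):
  row 1: b11 b12 a3 b14 a5 a6
  row 2: a1 a2 b23 b24 b25 a6
  row 3: b31 b32 a3 a4 a5 a6
  row 4: b41 a2 a3 b44 b45 b46
Rows 1 and 3 agree on I; apply I→HJ and equate their HJ entries.
Rows 1 and 4 agree on I; apply I→HJ and equate their HJ entries.
Rows 1 and 2 agree on L; apply L→GK and equate their GK entries.
Rows 1 and 3 agree on L; apply L→GK and equate their GK entries.
Rows 1 and 2 agree on K; apply K→IJ and equate their IJ entries.
Row 1 is now all distinguished symbols — the join is lossless.

Yes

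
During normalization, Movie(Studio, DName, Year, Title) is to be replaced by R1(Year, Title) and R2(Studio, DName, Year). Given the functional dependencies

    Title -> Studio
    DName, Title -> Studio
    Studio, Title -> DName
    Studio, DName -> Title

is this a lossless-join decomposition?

Common attributes: R1 ∩ R2 = {Year}.
No dependency enlarges {Year}, so (Year)⁺ = {Year}.
The closure contains neither all of R1 = {Year, Title} nor all of R2 = {Studio, DName, Year}, so the common attributes are not a superkey of either fragment. The join is lossy.

No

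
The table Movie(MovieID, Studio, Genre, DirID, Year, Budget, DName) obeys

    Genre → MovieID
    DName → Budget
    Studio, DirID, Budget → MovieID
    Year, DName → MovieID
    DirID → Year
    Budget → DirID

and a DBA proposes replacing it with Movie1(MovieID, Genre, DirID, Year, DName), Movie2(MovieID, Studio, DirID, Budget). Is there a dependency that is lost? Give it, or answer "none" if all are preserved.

Check DName → Budget: no single fragment contains all of {Budget, DName}, and the restricted closure of {DName} across the fragments never reaches {Budget}.
Genre → MovieID is preserved.
Studio, DirID, Budget → MovieID is preserved.
Year, DName → MovieID is preserved.
DirID → Year is preserved.
Budget → DirID is preserved.

DName → Budget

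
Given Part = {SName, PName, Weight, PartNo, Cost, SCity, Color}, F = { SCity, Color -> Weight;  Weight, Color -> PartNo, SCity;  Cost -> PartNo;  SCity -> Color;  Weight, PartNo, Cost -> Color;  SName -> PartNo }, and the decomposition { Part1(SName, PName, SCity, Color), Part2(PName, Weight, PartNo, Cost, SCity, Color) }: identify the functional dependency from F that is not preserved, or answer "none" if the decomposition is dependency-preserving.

SName -> PartNo

Check SName → PartNo: no single fragment contains all of {SName, PartNo}, and the restricted closure of {SName} across the fragments never reaches {PartNo}.
SCity, Color → Weight is preserved.
Weight, Color → PartNo, SCity is preserved.
Cost → PartNo is preserved.
SCity → Color is preserved.
Weight, PartNo, Cost → Color is preserved.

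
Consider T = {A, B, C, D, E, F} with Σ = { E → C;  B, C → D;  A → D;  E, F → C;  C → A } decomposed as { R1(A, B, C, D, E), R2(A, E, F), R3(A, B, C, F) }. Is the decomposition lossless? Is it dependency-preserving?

lossy but dependency-preserving

Lossless test (chase): Rows 1 and 2 agree on E; apply E→C and equate their C entries. Rows 1 and 3 agree on B, C; apply B, C→D and equate their D entries. Rows 1 and 2 agree on A; apply A→D and equate their D entries. No row becomes fully distinguished — the join is lossy.
Dependency preservation: E, F → C is not contained in any single fragment, but the restricted closure of its left-hand side across the fragments still reaches the right-hand side; the remaining FDs each lie inside some fragment. All dependencies are preserved.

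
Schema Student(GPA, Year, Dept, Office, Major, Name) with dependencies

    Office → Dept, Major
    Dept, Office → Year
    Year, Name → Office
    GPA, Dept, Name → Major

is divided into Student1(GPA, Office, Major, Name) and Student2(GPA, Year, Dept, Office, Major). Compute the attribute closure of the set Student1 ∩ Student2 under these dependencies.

Student1 ∩ Student2 = {GPA, Office, Major}.
Office → Dept, Major applies, adding Dept
Dept, Office → Year applies, adding Year
Closure: {GPA, Year, Dept, Office, Major}.

GPA, Year, Dept, Office, Major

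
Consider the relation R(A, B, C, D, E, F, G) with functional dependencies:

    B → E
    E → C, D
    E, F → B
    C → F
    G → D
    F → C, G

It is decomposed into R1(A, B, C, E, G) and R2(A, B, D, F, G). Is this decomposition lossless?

Common attributes: R1 ∩ R2 = {A, B, G}.
Closure of {A, B, G}: B → E applies, adding E; E → C, D applies, adding C, D; C → F applies, adding F. So (A, B, G)⁺ = {A, B, C, D, E, F, G}.
This closure contains every attribute of R1, so R1 ∩ R2 → R1. The join is lossless.

Yes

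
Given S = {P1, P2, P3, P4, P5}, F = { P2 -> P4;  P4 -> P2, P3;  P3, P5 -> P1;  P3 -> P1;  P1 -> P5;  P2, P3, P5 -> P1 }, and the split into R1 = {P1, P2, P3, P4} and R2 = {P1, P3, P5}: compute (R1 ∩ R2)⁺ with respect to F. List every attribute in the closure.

R1 ∩ R2 = {P1, P3}.
P1 → P5 applies, adding P5
Closure: {P1, P3, P5}.

P1, P3, P5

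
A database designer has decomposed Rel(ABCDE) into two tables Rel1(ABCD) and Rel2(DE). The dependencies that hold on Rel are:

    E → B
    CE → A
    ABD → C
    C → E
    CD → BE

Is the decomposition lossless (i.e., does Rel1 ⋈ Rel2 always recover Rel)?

No

Common attributes: Rel1 ∩ Rel2 = {D}.
No dependency enlarges {D}, so (D)⁺ = {D}.
The closure contains neither all of Rel1 = {ABCD} nor all of Rel2 = {DE}, so the common attributes are not a superkey of either fragment. The join is lossy.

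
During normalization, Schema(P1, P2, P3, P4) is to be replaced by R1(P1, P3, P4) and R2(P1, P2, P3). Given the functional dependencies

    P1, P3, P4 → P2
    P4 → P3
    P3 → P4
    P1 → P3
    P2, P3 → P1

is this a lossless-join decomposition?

Yes

Common attributes: R1 ∩ R2 = {P1, P3}.
Closure of {P1, P3}: P3 → P4 applies, adding P4; P1, P3, P4 → P2 applies, adding P2. So (P1, P3)⁺ = {P1, P2, P3, P4}.
This closure contains every attribute of R1, so R1 ∩ R2 → R1. The join is lossless.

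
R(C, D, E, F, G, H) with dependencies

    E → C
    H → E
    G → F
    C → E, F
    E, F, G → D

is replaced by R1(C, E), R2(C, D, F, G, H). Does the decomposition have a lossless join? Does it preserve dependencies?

Lossless test: (C)⁺ = {C, E, F}, which contains all of one fragment — lossless.
Dependency preservation: H → E; C → E, F; E, F, G → D are not contained in any single fragment, but the restricted closure of each left-hand side across the fragments still reaches the right-hand side; the remaining FDs each lie inside some fragment. All dependencies are preserved.

lossless and dependency-preserving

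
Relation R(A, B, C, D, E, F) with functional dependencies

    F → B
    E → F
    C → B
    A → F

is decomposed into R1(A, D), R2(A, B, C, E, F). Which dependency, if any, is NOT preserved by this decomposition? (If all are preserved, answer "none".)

none

F → B lies within R2.
E → F lies within R2.
C → B lies within R2.
A → F lies within R2.
Every dependency is enforceable on the fragments, so the decomposition is dependency-preserving.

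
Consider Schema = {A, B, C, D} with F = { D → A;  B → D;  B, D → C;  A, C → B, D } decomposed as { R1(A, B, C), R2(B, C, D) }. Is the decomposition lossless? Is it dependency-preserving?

Lossless test: (B, C)⁺ = {A, B, C, D}, which contains all of one fragment — lossless.
Dependency preservation: the restricted closure of {D} across the fragments never reaches {A}, so D → A cannot be enforced without a join — not preserved.

lossless but not dependency-preserving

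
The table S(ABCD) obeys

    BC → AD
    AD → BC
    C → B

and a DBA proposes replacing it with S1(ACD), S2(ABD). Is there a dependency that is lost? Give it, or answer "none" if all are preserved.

BC → AD: restricted closure across fragments reaches AD.
AD → BC: restricted closure across fragments reaches BC.
C → B: restricted closure across fragments reaches B.
Every dependency is enforceable on the fragments, so the decomposition is dependency-preserving.

none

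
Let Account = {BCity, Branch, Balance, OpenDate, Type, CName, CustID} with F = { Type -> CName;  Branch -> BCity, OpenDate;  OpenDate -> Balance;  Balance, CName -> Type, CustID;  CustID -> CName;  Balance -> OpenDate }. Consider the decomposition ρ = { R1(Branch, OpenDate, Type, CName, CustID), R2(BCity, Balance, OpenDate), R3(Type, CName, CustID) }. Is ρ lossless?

Chase test. Columns are BCity, Branch, Balance, OpenDate, Type, CName, CustID; row i has aⱼ where attribute j ∈ Ri, else bᵢⱼ.
Initial tableau (one row per fragment):
  row 1: b11 a2 b13 a4 a5 a6 a7
  row 2: a1 b22 a3 a4 b25 b26 b27
  row 3: b31 b32 b33 b34 a5 a6 a7
Rows 1 and 2 agree on OpenDate; apply OpenDate→Balance and equate their Balance entries.
No row becomes fully distinguished — the join is lossy.

No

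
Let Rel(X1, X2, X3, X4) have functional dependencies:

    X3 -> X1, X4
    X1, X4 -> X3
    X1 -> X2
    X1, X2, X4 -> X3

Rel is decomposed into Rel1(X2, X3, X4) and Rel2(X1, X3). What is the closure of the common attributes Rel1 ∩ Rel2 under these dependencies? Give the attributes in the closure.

X1, X2, X3, X4

Rel1 ∩ Rel2 = {X3}.
X3 → X1, X4 applies, adding X1, X4
X1 → X2 applies, adding X2
Closure: {X1, X2, X3, X4}.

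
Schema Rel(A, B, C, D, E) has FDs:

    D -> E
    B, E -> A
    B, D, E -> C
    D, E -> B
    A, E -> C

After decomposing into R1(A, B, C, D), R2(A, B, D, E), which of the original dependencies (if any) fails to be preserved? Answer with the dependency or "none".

A, E -> C

Check A, E → C: no single fragment contains all of {A, C, E}, and the restricted closure of {A, E} across the fragments never reaches {C}.
D → E is preserved.
B, E → A is preserved.
B, D, E → C is preserved.
D, E → B is preserved.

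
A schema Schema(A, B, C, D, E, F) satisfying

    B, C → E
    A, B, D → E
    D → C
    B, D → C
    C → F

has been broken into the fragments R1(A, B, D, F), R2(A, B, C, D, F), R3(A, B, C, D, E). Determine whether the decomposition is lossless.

Yes

Chase test. Columns are A, B, C, D, E, F; row i has aⱼ where attribute j ∈ Ri, else bᵢⱼ.
Initial tableau (one row per fragment):
  row 1: a1 a2 b13 a4 b15 a6
  row 2: a1 a2 a3 a4 b25 a6
  row 3: a1 a2 a3 a4 a5 b36
Rows 2 and 3 agree on B, C; apply B, C→E and equate their E entries.
Rows 1 and 2 agree on A, B, D; apply A, B, D→E and equate their E entries.
Rows 1 and 2 agree on D; apply D→C and equate their C entries.
Rows 1 and 3 agree on C; apply C→F and equate their F entries.
Row 1 is now all distinguished symbols — the join is lossless.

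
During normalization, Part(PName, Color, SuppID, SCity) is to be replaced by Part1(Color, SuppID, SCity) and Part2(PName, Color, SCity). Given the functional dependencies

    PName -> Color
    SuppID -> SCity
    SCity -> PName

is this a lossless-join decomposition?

Yes

Common attributes: Part1 ∩ Part2 = {Color, SCity}.
Closure of {Color, SCity}: SCity → PName applies, adding PName. So (Color, SCity)⁺ = {PName, Color, SCity}.
This closure contains every attribute of Part2, so Part1 ∩ Part2 → Part2. The join is lossless.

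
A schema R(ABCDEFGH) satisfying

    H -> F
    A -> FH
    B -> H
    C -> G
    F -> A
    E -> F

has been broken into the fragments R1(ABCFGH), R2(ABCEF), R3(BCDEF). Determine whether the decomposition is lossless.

Chase test. Columns are ABCDEFGH; row i has aⱼ where attribute j ∈ Ri, else bᵢⱼ.
Initial tableau (one row per fragment):
  row 1: a1 a2 a3 b14 b15 a6 a7 a8
  row 2: a1 a2 a3 b24 a5 a6 b27 b28
  row 3: b31 a2 a3 a4 a5 a6 b37 b38
Rows 1 and 2 agree on A; apply A→FH and equate their FH entries.
Rows 1 and 3 agree on B; apply B→H and equate their H entries.
Rows 1 and 2 agree on C; apply C→G and equate their G entries.
Rows 1 and 3 agree on C; apply C→G and equate their G entries.
Rows 1 and 3 agree on F; apply F→A and equate their A entries.
Row 3 is now all distinguished symbols — the join is lossless.

Yes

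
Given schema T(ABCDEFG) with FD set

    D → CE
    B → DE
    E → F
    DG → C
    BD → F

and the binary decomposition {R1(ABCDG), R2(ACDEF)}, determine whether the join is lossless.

Yes

Common attributes: R1 ∩ R2 = {ACD}.
Closure of {ACD}: D → CE applies, adding E; E → F applies, adding F. So (ACD)⁺ = {ACDEF}.
This closure contains every attribute of R2, so R1 ∩ R2 → R2. The join is lossless.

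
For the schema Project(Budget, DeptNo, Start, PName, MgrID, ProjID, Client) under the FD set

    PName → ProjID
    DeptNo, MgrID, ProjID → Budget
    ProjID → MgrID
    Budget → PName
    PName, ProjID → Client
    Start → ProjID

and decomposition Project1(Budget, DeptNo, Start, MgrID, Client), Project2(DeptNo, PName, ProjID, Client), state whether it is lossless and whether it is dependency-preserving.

Lossless test: (DeptNo, Client)⁺ = {DeptNo, Client}, which is a superkey of neither fragment — lossy.
Dependency preservation: the restricted closure of {DeptNo, MgrID, ProjID} across the fragments never reaches {Budget}, so DeptNo, MgrID, ProjID → Budget cannot be enforced without a join — not preserved.

lossy and not dependency-preserving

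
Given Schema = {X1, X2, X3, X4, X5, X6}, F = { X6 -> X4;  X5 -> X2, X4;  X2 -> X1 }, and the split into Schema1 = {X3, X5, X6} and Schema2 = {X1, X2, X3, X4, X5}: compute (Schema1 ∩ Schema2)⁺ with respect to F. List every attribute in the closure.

X1, X2, X3, X4, X5

Schema1 ∩ Schema2 = {X3, X5}.
X5 → X2, X4 applies, adding X2, X4
X2 → X1 applies, adding X1
Closure: {X1, X2, X3, X4, X5}.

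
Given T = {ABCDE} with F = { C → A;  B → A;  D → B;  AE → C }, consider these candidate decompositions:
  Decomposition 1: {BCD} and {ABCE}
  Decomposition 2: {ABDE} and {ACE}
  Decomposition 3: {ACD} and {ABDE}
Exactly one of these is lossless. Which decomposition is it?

Decomposition 2

Decomposition 1: common = {BC}, closure = {ABC} → lossy.
Decomposition 2: common = {AE}, closure = {ACE} → lossless.
Decomposition 3: common = {AD}, closure = {ABD} → lossy.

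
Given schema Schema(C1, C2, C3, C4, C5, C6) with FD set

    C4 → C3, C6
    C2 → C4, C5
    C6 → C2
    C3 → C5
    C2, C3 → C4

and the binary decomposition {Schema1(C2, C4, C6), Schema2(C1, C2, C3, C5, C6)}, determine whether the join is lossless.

Common attributes: Schema1 ∩ Schema2 = {C2, C6}.
Closure of {C2, C6}: C2 → C4, C5 applies, adding C4, C5; C4 → C3, C6 applies, adding C3. So (C2, C6)⁺ = {C2, C3, C4, C5, C6}.
This closure contains every attribute of Schema1, so Schema1 ∩ Schema2 → Schema1. The join is lossless.

Yes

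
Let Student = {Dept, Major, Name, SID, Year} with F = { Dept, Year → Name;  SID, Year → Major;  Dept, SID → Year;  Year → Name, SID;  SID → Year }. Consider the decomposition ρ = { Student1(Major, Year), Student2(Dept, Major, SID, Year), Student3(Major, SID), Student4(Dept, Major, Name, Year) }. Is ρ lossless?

Chase test. Columns are Dept, Major, Name, SID, Year; row i has aⱼ where attribute j ∈ Studenti, else bᵢⱼ.
Initial tableau (one row per fragment):
  row 1: b11 a2 b13 b14 a5
  row 2: a1 a2 b23 a4 a5
  row 3: b31 a2 b33 a4 b35
  row 4: a1 a2 a3 b44 a5
Rows 2 and 4 agree on Dept, Year; apply Dept, Year→Name and equate their Name entries.
Rows 1 and 2 agree on Year; apply Year→Name, SID and equate their Name, SID entries.
Rows 1 and 4 agree on Year; apply Year→Name, SID and equate their Name, SID entries.
Rows 1 and 3 agree on SID; apply SID→Year and equate their Year entries.
Rows 1 and 3 agree on Year; apply Year→Name, SID and equate their Name, SID entries.
Row 2 is now all distinguished symbols — the join is lossless.

Yes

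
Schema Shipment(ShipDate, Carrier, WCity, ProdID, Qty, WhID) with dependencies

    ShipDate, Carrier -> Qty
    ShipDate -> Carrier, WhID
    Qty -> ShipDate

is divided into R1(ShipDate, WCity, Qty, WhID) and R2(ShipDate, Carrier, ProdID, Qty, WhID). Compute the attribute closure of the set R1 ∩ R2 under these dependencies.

ShipDate, Carrier, Qty, WhID

R1 ∩ R2 = {ShipDate, Qty, WhID}.
ShipDate → Carrier, WhID applies, adding Carrier
Closure: {ShipDate, Carrier, Qty, WhID}.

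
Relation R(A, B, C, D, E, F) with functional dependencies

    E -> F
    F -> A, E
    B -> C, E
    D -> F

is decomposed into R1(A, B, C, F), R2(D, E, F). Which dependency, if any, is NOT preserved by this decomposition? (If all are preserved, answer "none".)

none

E → F lies within R2.
F → A, E: restricted closure across fragments reaches A, E.
B → C, E: restricted closure across fragments reaches C, E.
D → F lies within R2.
Every dependency is enforceable on the fragments, so the decomposition is dependency-preserving.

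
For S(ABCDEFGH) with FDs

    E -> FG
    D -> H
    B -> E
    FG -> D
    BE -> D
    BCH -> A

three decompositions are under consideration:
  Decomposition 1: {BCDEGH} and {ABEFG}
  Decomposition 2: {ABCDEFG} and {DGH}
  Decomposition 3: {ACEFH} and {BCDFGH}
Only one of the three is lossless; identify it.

Decomposition 1: common = {BEG}, closure = {BDEFGH} → lossy.
Decomposition 2: common = {DG}, closure = {DGH} → lossless.
Decomposition 3: common = {CFH}, closure = {CFH} → lossy.

Decomposition 2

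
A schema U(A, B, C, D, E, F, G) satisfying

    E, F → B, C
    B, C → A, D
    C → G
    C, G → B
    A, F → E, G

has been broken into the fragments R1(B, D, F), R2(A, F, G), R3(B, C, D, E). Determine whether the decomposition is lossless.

No

Chase test. Columns are A, B, C, D, E, F, G; row i has aⱼ where attribute j ∈ Ri, else bᵢⱼ.
Initial tableau (one row per fragment):
  row 1: b11 a2 b13 a4 b15 a6 b17
  row 2: a1 b22 b23 b24 b25 a6 a7
  row 3: b31 a2 a3 a4 a5 b36 b37
No row becomes fully distinguished — the join is lossy.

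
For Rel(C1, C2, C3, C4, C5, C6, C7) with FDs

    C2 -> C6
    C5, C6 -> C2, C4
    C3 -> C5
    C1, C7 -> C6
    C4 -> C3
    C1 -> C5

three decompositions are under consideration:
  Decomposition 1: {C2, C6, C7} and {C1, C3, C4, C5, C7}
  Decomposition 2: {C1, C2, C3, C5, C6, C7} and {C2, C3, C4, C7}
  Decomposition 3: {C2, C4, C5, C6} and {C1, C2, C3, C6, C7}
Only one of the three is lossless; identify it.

Decomposition 1: common = {C7}, closure = {C7} → lossy.
Decomposition 2: common = {C2, C3, C7}, closure = {C2, C3, C4, C5, C6, C7} → lossless.
Decomposition 3: common = {C2, C6}, closure = {C2, C6} → lossy.

Decomposition 2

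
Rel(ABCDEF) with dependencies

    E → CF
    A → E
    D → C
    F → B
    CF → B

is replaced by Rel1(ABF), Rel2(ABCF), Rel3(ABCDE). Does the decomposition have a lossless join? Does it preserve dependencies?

lossless but not dependency-preserving

Lossless test (chase): Rows 1 and 2 agree on A; apply A→E and equate their E entries. Rows 1 and 3 agree on A; apply A→E and equate their E entries. Rows 1 and 2 agree on E; apply E→CF and equate their CF entries. Rows 1 and 3 agree on E; apply E→CF and equate their CF entries. Row 3 is now all distinguished symbols — the join is lossless.
Dependency preservation: the restricted closure of {E} across the fragments never reaches {CF}, so E → CF cannot be enforced without a join — not preserved.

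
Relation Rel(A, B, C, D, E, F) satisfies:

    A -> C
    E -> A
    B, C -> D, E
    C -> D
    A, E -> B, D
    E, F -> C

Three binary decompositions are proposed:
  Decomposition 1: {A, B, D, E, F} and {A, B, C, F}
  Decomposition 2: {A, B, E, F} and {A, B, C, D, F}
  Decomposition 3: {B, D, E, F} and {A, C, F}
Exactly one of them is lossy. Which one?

Decomposition 1: common = {A, B, F}, closure = {A, B, C, D, E, F} → lossless.
Decomposition 2: common = {A, B, F}, closure = {A, B, C, D, E, F} → lossless.
Decomposition 3: common = {F}, closure = {F} → lossy.

Decomposition 3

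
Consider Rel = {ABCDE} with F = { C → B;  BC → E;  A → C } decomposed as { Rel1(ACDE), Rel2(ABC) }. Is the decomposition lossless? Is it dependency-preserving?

Lossless test: (AC)⁺ = {ABCE}, which contains all of one fragment — lossless.
Dependency preservation: BC → E is not contained in any single fragment, but the restricted closure of its left-hand side across the fragments still reaches the right-hand side; the remaining FDs each lie inside some fragment. All dependencies are preserved.

lossless and dependency-preserving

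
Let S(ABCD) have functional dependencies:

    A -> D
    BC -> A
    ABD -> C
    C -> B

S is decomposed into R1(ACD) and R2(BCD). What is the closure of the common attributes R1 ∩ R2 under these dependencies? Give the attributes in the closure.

R1 ∩ R2 = {CD}.
C → B applies, adding B
BC → A applies, adding A
Closure: {ABCD}.

ABCD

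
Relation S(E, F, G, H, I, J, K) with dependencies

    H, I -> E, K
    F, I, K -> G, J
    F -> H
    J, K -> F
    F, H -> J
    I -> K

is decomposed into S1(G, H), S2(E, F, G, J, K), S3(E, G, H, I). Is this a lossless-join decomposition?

Chase test. Columns are E, F, G, H, I, J, K; row i has aⱼ where attribute j ∈ Si, else bᵢⱼ.
Initial tableau (one row per fragment):
  row 1: b11 b12 a3 a4 b15 b16 b17
  row 2: a1 a2 a3 b24 b25 a6 a7
  row 3: a1 b32 a3 a4 a5 b36 b37
No row becomes fully distinguished — the join is lossy.

No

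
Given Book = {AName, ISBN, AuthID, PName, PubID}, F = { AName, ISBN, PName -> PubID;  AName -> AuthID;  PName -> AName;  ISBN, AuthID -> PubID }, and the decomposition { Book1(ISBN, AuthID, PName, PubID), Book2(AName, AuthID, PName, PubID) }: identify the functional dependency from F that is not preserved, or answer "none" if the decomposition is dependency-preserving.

AName, ISBN, PName → PubID: restricted closure across fragments reaches PubID.
AName → AuthID lies within Book2.
PName → AName lies within Book2.
ISBN, AuthID → PubID lies within Book1.
Every dependency is enforceable on the fragments, so the decomposition is dependency-preserving.

none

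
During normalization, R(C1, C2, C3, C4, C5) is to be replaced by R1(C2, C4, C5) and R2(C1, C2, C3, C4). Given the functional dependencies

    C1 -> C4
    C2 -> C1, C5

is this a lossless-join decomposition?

Yes

Common attributes: R1 ∩ R2 = {C2, C4}.
Closure of {C2, C4}: C2 → C1, C5 applies, adding C1, C5. So (C2, C4)⁺ = {C1, C2, C4, C5}.
This closure contains every attribute of R1, so R1 ∩ R2 → R1. The join is lossless.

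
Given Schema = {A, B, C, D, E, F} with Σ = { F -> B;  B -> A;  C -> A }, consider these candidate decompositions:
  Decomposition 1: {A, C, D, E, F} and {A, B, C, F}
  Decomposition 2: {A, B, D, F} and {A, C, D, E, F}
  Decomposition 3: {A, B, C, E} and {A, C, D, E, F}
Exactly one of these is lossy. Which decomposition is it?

Decomposition 1: common = {A, C, F}, closure = {A, B, C, F} → lossless.
Decomposition 2: common = {A, D, F}, closure = {A, B, D, F} → lossless.
Decomposition 3: common = {A, C, E}, closure = {A, C, E} → lossy.

Decomposition 3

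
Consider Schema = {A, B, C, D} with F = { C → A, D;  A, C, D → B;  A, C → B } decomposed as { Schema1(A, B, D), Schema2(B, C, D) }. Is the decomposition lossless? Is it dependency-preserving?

lossy and not dependency-preserving

Lossless test: (B, D)⁺ = {B, D}, which is a superkey of neither fragment — lossy.
Dependency preservation: the restricted closure of {C} across the fragments never reaches {A, D}, so C → A, D cannot be enforced without a join — not preserved.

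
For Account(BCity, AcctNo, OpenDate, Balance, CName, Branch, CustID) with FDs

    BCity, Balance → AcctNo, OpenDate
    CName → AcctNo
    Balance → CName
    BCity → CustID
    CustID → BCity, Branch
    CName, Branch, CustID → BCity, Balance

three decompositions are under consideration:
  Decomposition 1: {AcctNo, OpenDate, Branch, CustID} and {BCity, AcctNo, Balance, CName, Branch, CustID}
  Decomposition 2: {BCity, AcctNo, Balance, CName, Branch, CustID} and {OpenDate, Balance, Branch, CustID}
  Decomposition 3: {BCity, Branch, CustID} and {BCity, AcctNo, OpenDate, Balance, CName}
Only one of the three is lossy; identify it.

Decomposition 1: common = {AcctNo, Branch, CustID}, closure = {BCity, AcctNo, Branch, CustID} → lossy.
Decomposition 2: common = {Balance, Branch, CustID}, closure = {BCity, AcctNo, OpenDate, Balance, CName, Branch, CustID} → lossless.
Decomposition 3: common = {BCity}, closure = {BCity, Branch, CustID} → lossless.

Decomposition 1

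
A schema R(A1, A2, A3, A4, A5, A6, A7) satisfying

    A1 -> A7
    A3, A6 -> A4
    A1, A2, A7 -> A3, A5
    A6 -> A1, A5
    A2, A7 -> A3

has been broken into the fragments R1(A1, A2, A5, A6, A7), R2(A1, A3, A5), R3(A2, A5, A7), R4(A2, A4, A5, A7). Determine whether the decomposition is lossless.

Chase test. Columns are A1, A2, A3, A4, A5, A6, A7; row i has aⱼ where attribute j ∈ Ri, else bᵢⱼ.
Initial tableau (one row per fragment):
  row 1: a1 a2 b13 b14 a5 a6 a7
  row 2: a1 b22 a3 b24 a5 b26 b27
  row 3: b31 a2 b33 b34 a5 b36 a7
  row 4: b41 a2 b43 a4 a5 b46 a7
Rows 1 and 2 agree on A1; apply A1→A7 and equate their A7 entries.
Rows 1 and 3 agree on A2, A7; apply A2, A7→A3 and equate their A3 entries.
Rows 1 and 4 agree on A2, A7; apply A2, A7→A3 and equate their A3 entries.
No row becomes fully distinguished — the join is lossy.

No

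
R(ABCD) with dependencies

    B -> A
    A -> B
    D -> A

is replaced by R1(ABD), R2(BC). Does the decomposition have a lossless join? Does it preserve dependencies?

lossy but dependency-preserving

Lossless test: (B)⁺ = {AB}, which is a superkey of neither fragment — lossy.
Dependency preservation: every FD's attributes lie within a single fragment, so each can be enforced locally — preserved.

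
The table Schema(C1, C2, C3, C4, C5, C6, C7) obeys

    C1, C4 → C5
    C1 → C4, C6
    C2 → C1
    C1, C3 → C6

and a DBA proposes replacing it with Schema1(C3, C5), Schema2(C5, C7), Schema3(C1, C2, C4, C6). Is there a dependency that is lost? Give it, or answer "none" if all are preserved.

Check C1, C4 → C5: no single fragment contains all of {C1, C4, C5}, and the restricted closure of {C1, C4} across the fragments never reaches {C5}.
C1 → C4, C6 is preserved.
C2 → C1 is preserved.
C1, C3 → C6 is preserved.

C1, C4 → C5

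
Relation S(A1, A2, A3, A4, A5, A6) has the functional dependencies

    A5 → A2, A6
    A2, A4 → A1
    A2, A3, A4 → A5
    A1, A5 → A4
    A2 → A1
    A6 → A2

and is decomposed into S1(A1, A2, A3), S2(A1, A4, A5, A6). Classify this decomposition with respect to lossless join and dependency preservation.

Lossless test: (A1)⁺ = {A1}, which is a superkey of neither fragment — lossy.
Dependency preservation: the restricted closure of {A5} across the fragments never reaches {A2, A6}, so A5 → A2, A6 cannot be enforced without a join — not preserved.

lossy and not dependency-preserving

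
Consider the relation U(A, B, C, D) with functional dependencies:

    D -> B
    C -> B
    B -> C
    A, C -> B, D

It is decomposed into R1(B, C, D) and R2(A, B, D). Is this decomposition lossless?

Common attributes: R1 ∩ R2 = {B, D}.
Closure of {B, D}: B → C applies, adding C. So (B, D)⁺ = {B, C, D}.
This closure contains every attribute of R1, so R1 ∩ R2 → R1. The join is lossless.

Yes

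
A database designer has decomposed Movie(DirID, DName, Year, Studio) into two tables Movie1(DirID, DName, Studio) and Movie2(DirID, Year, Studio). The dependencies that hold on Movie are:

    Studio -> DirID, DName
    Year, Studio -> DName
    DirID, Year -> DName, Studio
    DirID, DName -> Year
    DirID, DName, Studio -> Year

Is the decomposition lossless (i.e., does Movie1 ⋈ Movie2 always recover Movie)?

Yes

Common attributes: Movie1 ∩ Movie2 = {DirID, Studio}.
Closure of {DirID, Studio}: Studio → DirID, DName applies, adding DName; DirID, DName → Year applies, adding Year. So (DirID, Studio)⁺ = {DirID, DName, Year, Studio}.
This closure contains every attribute of Movie1, so Movie1 ∩ Movie2 → Movie1. The join is lossless.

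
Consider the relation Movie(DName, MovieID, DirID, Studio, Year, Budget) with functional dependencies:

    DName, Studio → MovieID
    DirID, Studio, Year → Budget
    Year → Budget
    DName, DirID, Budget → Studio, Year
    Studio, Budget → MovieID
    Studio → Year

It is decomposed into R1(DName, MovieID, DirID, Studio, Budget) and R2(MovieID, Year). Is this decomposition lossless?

No

Common attributes: R1 ∩ R2 = {MovieID}.
No dependency enlarges {MovieID}, so (MovieID)⁺ = {MovieID}.
The closure contains neither all of R1 = {DName, MovieID, DirID, Studio, Budget} nor all of R2 = {MovieID, Year}, so the common attributes are not a superkey of either fragment. The join is lossy.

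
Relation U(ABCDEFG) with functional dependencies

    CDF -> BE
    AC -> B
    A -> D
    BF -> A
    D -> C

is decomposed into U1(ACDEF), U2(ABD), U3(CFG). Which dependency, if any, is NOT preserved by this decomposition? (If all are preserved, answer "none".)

Check BF → A: no single fragment contains all of {ABF}, and the restricted closure of {BF} across the fragments never reaches {A}.
CDF → BE is preserved.
AC → B is preserved.
A → D is preserved.
D → C is preserved.

BF -> A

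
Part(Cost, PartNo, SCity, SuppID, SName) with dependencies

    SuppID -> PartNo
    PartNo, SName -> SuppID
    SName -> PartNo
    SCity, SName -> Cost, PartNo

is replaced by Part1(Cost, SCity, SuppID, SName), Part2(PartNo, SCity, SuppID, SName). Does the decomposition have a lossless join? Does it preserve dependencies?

Lossless test: (SCity, SuppID, SName)⁺ = {Cost, PartNo, SCity, SuppID, SName}, which contains all of one fragment — lossless.
Dependency preservation: SCity, SName → Cost, PartNo is not contained in any single fragment, but the restricted closure of its left-hand side across the fragments still reaches the right-hand side; the remaining FDs each lie inside some fragment. All dependencies are preserved.

lossless and dependency-preserving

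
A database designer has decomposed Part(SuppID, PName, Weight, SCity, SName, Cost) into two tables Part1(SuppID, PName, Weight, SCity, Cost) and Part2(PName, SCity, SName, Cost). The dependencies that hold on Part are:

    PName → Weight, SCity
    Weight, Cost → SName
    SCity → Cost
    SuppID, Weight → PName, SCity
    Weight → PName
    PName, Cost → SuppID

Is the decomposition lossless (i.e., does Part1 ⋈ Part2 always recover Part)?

Yes

Common attributes: Part1 ∩ Part2 = {PName, SCity, Cost}.
Closure of {PName, SCity, Cost}: PName → Weight, SCity applies, adding Weight; Weight, Cost → SName applies, adding SName; PName, Cost → SuppID applies, adding SuppID. So (PName, SCity, Cost)⁺ = {SuppID, PName, Weight, SCity, SName, Cost}.
This closure contains every attribute of Part1, so Part1 ∩ Part2 → Part1. The join is lossless.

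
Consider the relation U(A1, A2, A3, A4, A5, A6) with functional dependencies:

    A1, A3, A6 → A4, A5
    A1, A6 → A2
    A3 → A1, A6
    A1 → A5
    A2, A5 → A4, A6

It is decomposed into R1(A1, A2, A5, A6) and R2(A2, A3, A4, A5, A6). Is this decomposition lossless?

Common attributes: R1 ∩ R2 = {A2, A5, A6}.
Closure of {A2, A5, A6}: A2, A5 → A4, A6 applies, adding A4. So (A2, A5, A6)⁺ = {A2, A4, A5, A6}.
The closure contains neither all of R1 = {A1, A2, A5, A6} nor all of R2 = {A2, A3, A4, A5, A6}, so the common attributes are not a superkey of either fragment. The join is lossy.

No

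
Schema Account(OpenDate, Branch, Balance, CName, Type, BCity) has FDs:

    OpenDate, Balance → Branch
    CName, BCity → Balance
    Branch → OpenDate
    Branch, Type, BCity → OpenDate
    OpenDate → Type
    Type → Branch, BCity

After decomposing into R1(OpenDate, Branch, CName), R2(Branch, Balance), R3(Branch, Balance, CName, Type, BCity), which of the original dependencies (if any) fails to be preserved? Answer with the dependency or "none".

none

OpenDate, Balance → Branch: restricted closure across fragments reaches Branch.
CName, BCity → Balance lies within R3.
Branch → OpenDate lies within R1.
Branch, Type, BCity → OpenDate: restricted closure across fragments reaches OpenDate.
OpenDate → Type: restricted closure across fragments reaches Type.
Type → Branch, BCity lies within R3.
Every dependency is enforceable on the fragments, so the decomposition is dependency-preserving.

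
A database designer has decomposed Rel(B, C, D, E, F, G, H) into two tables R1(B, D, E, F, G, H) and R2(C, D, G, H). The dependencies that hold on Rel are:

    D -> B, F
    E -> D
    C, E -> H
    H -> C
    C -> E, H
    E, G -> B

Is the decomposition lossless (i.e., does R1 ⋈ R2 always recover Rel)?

Yes

Common attributes: R1 ∩ R2 = {D, G, H}.
Closure of {D, G, H}: D → B, F applies, adding B, F; H → C applies, adding C; C → E, H applies, adding E. So (D, G, H)⁺ = {B, C, D, E, F, G, H}.
This closure contains every attribute of R1, so R1 ∩ R2 → R1. The join is lossless.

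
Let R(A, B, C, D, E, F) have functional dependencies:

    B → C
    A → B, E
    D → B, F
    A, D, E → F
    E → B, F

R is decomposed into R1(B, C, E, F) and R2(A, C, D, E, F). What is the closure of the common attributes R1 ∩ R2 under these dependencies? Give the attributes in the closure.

R1 ∩ R2 = {C, E, F}.
E → B, F applies, adding B
Closure: {B, C, E, F}.

B, C, E, F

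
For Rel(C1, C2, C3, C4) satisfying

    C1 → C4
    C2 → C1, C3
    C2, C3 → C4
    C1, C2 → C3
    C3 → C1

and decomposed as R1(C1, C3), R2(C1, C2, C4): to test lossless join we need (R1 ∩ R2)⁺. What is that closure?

R1 ∩ R2 = {C1}.
C1 → C4 applies, adding C4
Closure: {C1, C4}.

C1, C4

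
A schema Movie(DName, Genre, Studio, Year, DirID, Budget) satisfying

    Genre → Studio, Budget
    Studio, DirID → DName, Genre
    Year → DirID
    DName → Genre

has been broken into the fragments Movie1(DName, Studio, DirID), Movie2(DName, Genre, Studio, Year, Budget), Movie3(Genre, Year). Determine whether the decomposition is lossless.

Chase test. Columns are DName, Genre, Studio, Year, DirID, Budget; row i has aⱼ where attribute j ∈ Moviei, else bᵢⱼ.
Initial tableau (one row per fragment):
  row 1: a1 b12 a3 b14 a5 b16
  row 2: a1 a2 a3 a4 b25 a6
  row 3: b31 a2 b33 a4 b35 b36
Rows 2 and 3 agree on Genre; apply Genre→Studio, Budget and equate their Studio, Budget entries.
Rows 2 and 3 agree on Year; apply Year→DirID and equate their DirID entries.
Rows 1 and 2 agree on DName; apply DName→Genre and equate their Genre entries.
Rows 1 and 2 agree on Genre; apply Genre→Studio, Budget and equate their Studio, Budget entries.
Rows 2 and 3 agree on Studio, DirID; apply Studio, DirID→DName, Genre and equate their DName, Genre entries.
No row becomes fully distinguished — the join is lossy.

No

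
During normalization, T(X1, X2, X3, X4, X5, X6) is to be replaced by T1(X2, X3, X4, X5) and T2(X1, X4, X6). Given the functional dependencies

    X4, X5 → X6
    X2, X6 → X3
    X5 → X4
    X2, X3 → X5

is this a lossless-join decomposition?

Common attributes: T1 ∩ T2 = {X4}.
No dependency enlarges {X4}, so (X4)⁺ = {X4}.
The closure contains neither all of T1 = {X2, X3, X4, X5} nor all of T2 = {X1, X4, X6}, so the common attributes are not a superkey of either fragment. The join is lossy.

No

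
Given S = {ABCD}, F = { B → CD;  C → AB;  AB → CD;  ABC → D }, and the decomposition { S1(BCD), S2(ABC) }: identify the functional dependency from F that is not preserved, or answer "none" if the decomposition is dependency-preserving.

none

B → CD lies within S1.
C → AB lies within S2.
AB → CD: restricted closure across fragments reaches CD.
ABC → D: restricted closure across fragments reaches D.
Every dependency is enforceable on the fragments, so the decomposition is dependency-preserving.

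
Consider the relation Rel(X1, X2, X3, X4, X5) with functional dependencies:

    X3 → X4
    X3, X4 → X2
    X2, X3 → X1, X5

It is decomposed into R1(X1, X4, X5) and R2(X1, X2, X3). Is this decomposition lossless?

Common attributes: R1 ∩ R2 = {X1}.
No dependency enlarges {X1}, so (X1)⁺ = {X1}.
The closure contains neither all of R1 = {X1, X4, X5} nor all of R2 = {X1, X2, X3}, so the common attributes are not a superkey of either fragment. The join is lossy.

No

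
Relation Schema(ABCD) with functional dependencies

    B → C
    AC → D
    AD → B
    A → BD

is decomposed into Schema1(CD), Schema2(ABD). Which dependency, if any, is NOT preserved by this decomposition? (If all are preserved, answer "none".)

Check B → C: no single fragment contains all of {BC}, and the restricted closure of {B} across the fragments never reaches {C}.
AC → D is preserved.
AD → B is preserved.
A → BD is preserved.

B → C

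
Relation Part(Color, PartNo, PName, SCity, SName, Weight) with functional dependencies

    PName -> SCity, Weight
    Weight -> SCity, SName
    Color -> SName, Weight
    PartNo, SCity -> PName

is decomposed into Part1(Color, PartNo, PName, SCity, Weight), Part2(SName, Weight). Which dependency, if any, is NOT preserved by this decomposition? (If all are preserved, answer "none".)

none

PName → SCity, Weight lies within Part1.
Weight → SCity, SName: restricted closure across fragments reaches SCity, SName.
Color → SName, Weight: restricted closure across fragments reaches SName, Weight.
PartNo, SCity → PName lies within Part1.
Every dependency is enforceable on the fragments, so the decomposition is dependency-preserving.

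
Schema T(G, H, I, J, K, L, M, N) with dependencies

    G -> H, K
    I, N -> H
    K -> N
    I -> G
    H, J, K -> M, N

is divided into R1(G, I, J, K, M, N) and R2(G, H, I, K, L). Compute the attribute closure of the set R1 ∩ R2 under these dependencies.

R1 ∩ R2 = {G, I, K}.
G → H, K applies, adding H
K → N applies, adding N
Closure: {G, H, I, K, N}.

G, H, I, K, N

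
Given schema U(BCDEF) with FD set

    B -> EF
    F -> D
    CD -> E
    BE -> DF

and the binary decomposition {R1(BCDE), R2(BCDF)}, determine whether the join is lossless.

Common attributes: R1 ∩ R2 = {BCD}.
Closure of {BCD}: B → EF applies, adding EF. So (BCD)⁺ = {BCDEF}.
This closure contains every attribute of R1, so R1 ∩ R2 → R1. The join is lossless.

Yes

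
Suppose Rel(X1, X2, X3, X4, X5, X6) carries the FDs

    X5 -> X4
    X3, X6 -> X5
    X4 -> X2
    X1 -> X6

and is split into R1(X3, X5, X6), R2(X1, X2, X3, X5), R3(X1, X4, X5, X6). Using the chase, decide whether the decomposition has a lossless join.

Chase test. Columns are X1, X2, X3, X4, X5, X6; row i has aⱼ where attribute j ∈ Ri, else bᵢⱼ.
Initial tableau (one row per fragment):
  row 1: b11 b12 a3 b14 a5 a6
  row 2: a1 a2 a3 b24 a5 b26
  row 3: a1 b32 b33 a4 a5 a6
Rows 1 and 2 agree on X5; apply X5→X4 and equate their X4 entries.
Rows 1 and 3 agree on X5; apply X5→X4 and equate their X4 entries.
Rows 1 and 2 agree on X4; apply X4→X2 and equate their X2 entries.
Rows 1 and 3 agree on X4; apply X4→X2 and equate their X2 entries.
Rows 2 and 3 agree on X1; apply X1→X6 and equate their X6 entries.
Row 2 is now all distinguished symbols — the join is lossless.

Yes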